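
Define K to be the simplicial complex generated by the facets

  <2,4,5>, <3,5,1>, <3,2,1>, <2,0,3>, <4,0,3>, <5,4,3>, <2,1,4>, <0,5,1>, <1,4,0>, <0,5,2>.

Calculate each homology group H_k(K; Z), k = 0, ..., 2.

Order the vertices as 0 < 1 < 2 < 3 < 4 < 5. Listing each simplex with vertices in this order, K has dimension 2 with simplices:

  0-simplices (6): [0], [1], [2], [3], [4], [5]
  1-simplices (15): [0,1], [0,2], [0,3], [0,4], [0,5], [1,2], [1,3], [1,4], [1,5], [2,3], [2,4], [2,5], [3,4], [3,5], [4,5]
  2-simplices (10): [0,1,4], [0,1,5], [0,2,3], [0,2,5], [0,3,4], [1,2,3], [1,2,4], [1,3,5], [2,4,5], [3,4,5]

Hence C_0 ≅ Z^6, C_1 ≅ Z^15, C_2 ≅ Z^10.

∂_1: C_1 → C_0 is given by ∂[p,q] = [q] − [p]. For instance
  ∂[0,3] = [3] − [0].
This gives a 6×15 integer matrix of rank 5; reducing to Smith normal form yields diagonal entries (1,1,1,1,1).

∂_2: C_2 → C_1 acts by ∂[p,q,r] = [q,r] − [p,r] + [p,q]. For instance
  ∂[0,1,5] = [1,5] − [0,5] + [0,1],
  ∂[0,3,4] = [3,4] − [0,4] + [0,3].
The resulting 15×10 matrix has rank 10, and its Smith normal form has invariant factors (1,1,1,1,1,1,1,1,1,2).

From H_k ≅ ker(∂_k) / im(∂_{k+1}) we obtain:

  H_0: rank C_0 − rank ∂_1 = 6 − 5 = 1, and the invariant factors of ∂_1 are all 1, so H_0 ≅ Z.
  H_1: rank ker ∂_1 − rank ∂_2 = (15 − 5) − 10 = 0, and ∂_2 has invariant factor 2 > 1, so H_1 ≅ Z_2.
  H_2: rank ker ∂_2 − rank ∂_3 = (10 − 10) − 0 = 0, and there is no ∂_3, so H_2 ≅ 0.

(K is a triangulation of the real projective plane RP^2.)

H_0 ≅ Z,  H_1 ≅ Z_2,  H_2 = 0.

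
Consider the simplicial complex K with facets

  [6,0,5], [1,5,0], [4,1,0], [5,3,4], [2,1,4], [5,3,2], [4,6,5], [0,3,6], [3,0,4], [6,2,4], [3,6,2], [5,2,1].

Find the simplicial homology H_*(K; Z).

We work with the vertex ordering 0 < 1 < 2 < 3 < 4 < 5 < 6. The simplices of K, each written with vertices in increasing order, are:

  0-simplices (7): [0], [1], [2], [3], [4], [5], [6]
  1-simplices (18): [0,1], [0,3], [0,4], [0,5], [0,6], [1,2], [1,4], [1,5], [2,3], [2,4], [2,5], [2,6], [3,4], [3,5], [3,6], [4,5], [4,6], [5,6]
  2-simplices (12): [0,1,4], [0,1,5], [0,3,4], [0,3,6], [0,5,6], [1,2,4], [1,2,5], [2,3,5], [2,3,6], [2,4,6], [3,4,5], [4,5,6]

so the chain groups are C_0 ≅ Z^7, C_1 ≅ Z^18, C_2 ≅ Z^12.

∂_1: C_1 → C_0 sends each edge [p,q] (with p < q) to q − p.
As a 7×18 matrix over Z this has rank 6, with invariant factors (1,1,1,1,1,1).

Boundary ∂_2: C_2 → C_1 sends each 2-simplex [p,q,r] to [q,r] − [p,r] + [p,q]. For instance
  ∂[4,5,6] = [5,6] − [4,6] + [4,5],
  ∂[1,2,4] = [2,4] − [1,4] + [1,2].
As a 18×12 matrix over Z this has rank 12, with invariant factors (1,1,1,1,1,1,1,1,1,1,1,2).

Computing H_k = (kernel of ∂_k) / (image of ∂_{k+1}):

  H_0: rank C_0 − rank ∂_1 = 7 − 6 = 1, and the invariant factors of ∂_1 are all 1, so H_0 = Z.
  H_1: rank ker ∂_1 − rank ∂_2 = (18 − 6) − 12 = 0, and ∂_2 has invariant factor 2 > 1, so H_1 = Z/2.
  H_2: rank ker ∂_2 − rank ∂_3 = (12 − 12) − 0 = 0, and there is no ∂_3, so H_2 = 0.

H_0 = Z,  H_1 = Z/2,  H_2 = 0.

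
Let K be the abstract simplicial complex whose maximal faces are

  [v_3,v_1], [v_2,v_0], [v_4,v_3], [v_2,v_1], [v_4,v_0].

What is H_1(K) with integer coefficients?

H_1 ≅ Z.

Take the total order v_0 < v_1 < v_2 < v_3 < v_4 on the vertex set. Then K (dimension 1) consists of the simplices:

  0-simplices (5): [v_0], [v_1], [v_2], [v_3], [v_4]
  1-simplices (5): [v_0,v_2], [v_0,v_4], [v_1,v_2], [v_1,v_3], [v_3,v_4]

so the chain groups are C_0 ≅ Z^5, C_1 ≅ Z^5.

∂_1: C_1 → C_0 is given by ∂[p,q] = [q] − [p]. For instance
  ∂[v_0,v_4] = [v_4] − [v_0].
This gives a 5×5 integer matrix of rank 4; reducing to Smith normal form yields diagonal entries (1,1,1,1).

From H_k ≅ ker(∂_k) / im(∂_{k+1}) we obtain:

  H_1: rank ker ∂_1 − rank ∂_2 = (5 − 4) − 0 = 1, and there is no ∂_2, so H_1 ≅ Z.

(K is a triangulation of the circle S^1.)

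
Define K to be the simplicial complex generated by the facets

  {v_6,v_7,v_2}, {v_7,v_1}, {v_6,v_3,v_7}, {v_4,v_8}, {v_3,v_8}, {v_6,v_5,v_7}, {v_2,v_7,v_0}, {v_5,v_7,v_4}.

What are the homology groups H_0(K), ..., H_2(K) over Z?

H_0 ≅ Z,  H_1 ≅ Z,  H_2 = 0.

We work with the vertex ordering v_0 < v_1 < v_2 < v_3 < v_4 < v_5 < v_6 < v_7 < v_8. The simplices of K, each written with vertices in increasing order, are:

  0-simplices (9): [v_0], [v_1], [v_2], [v_3], [v_4], [v_5], [v_6], [v_7], [v_8]
  1-simplices (14): [v_0,v_2], [v_0,v_7], [v_1,v_7], [v_2,v_6], [v_2,v_7], [v_3,v_6], [v_3,v_7], [v_3,v_8], [v_4,v_5], [v_4,v_7], [v_4,v_8], [v_5,v_6], [v_5,v_7], [v_6,v_7]
  2-simplices (5): [v_0,v_2,v_7], [v_2,v_6,v_7], [v_3,v_6,v_7], [v_4,v_5,v_7], [v_5,v_6,v_7]

Hence C_0 ≅ Z^9, C_1 ≅ Z^14, C_2 ≅ Z^5.

The boundary map ∂_1: C_1 → C_0 is given by ∂[p,q] = [q] − [p]. For instance
  ∂[v_6,v_7] = [v_7] − [v_6].
The resulting 9×14 matrix has rank 8, and its Smith normal form has invariant factors (1,1,1,1,1,1,1,1).

∂_2: C_2 → C_1 maps a triangle to the signed sum of its edges. For instance
  ∂[v_5,v_6,v_7] = [v_6,v_7] − [v_5,v_7] + [v_5,v_6],
  ∂[v_3,v_6,v_7] = [v_6,v_7] − [v_3,v_7] + [v_3,v_6].
The 14×5 boundary matrix has rank 5 and Smith normal form diag(1,1,1,1,1).

Reading off H_k = ker ∂_k / im ∂_{k+1}:

  H_0: rank C_0 − rank ∂_1 = 9 − 8 = 1, and the invariant factors of ∂_1 are all 1, so H_0 = Z.
  H_1: rank ker ∂_1 − rank ∂_2 = (14 − 8) − 5 = 1, and the invariant factors of ∂_2 are all 1, so H_1 = Z.
  H_2: rank ker ∂_2 − rank ∂_3 = (5 − 5) − 0 = 0, and there is no ∂_3, so H_2 = 0.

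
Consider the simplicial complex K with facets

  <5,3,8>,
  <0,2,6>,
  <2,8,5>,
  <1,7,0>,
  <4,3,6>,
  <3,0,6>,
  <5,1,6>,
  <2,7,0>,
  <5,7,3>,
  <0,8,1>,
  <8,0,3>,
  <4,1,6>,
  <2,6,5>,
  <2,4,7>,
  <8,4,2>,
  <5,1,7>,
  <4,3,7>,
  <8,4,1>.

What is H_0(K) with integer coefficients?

Order the vertices as 0 < 1 < 2 < 3 < 4 < 5 < 6 < 7 < 8. Listing each simplex with vertices in this order, K has dimension 2 with simplices:

  0-simplices (9): [0], [1], [2], [3], [4], [5], [6], [7], [8]
  1-simplices (27): (27 of them)
  2-simplices (18): [0,1,7], [0,1,8], [0,2,6], [0,2,7], [0,3,6], [0,3,8], [1,4,6], [1,4,8], [1,5,6], [1,5,7], [2,4,7], [2,4,8], [2,5,6], [2,5,8], [3,4,6], [3,4,7], [3,5,7], [3,5,8]

giving chain groups C_0 ≅ Z^9, C_1 ≅ Z^27, C_2 ≅ Z^18.

The boundary map ∂_1: C_1 → C_0 maps an edge to its endpoints' difference, ∂[p,q] = q − p.
The 9×27 boundary matrix has rank 8 and Smith normal form diag(1,1,1,1,1,1,1,1).

The boundary map ∂_2: C_2 → C_1 sends each 2-simplex [p,q,r] to [q,r] − [p,r] + [p,q]. For instance
  ∂[3,4,7] = [4,7] − [3,7] + [3,4],
  ∂[0,2,6] = [2,6] − [0,6] + [0,2].
The 27×18 boundary matrix has rank 17 and Smith normal form diag(1,1,1,1,1,1,1,1,1,1,1,1,1,1,1,1,1).

Computing H_k = (kernel of ∂_k) / (image of ∂_{k+1}):

  H_0: rank C_0 − rank ∂_1 = 9 − 8 = 1, and the invariant factors of ∂_1 are all 1, so H_0 = Z.

H_0 ≅ Z.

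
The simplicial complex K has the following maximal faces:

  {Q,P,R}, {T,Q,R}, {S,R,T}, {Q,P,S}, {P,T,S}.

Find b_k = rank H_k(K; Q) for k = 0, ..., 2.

b_0 = 1, b_1 = 1, b_2 = 0.

Fix the vertex order P < Q < R < S < T and write every simplex with vertices in increasing order. Then dim K = 2 and the simplices of K are:

  0-simplices (5): P, Q, R, S, T
  1-simplices (10): PQ, PR, PS, PT, QR, QS, QT, RS, RT, ST
  2-simplices (5): PQR, PQS, PST, QRT, RST

so the chain groups are C_0 ≅ Z^5, C_1 ≅ Z^10, C_2 ≅ Z^5.

Boundary ∂_1: C_1 → C_0 is given by ∂[p,q] = [q] − [p]. For instance
  ∂PQ = Q − P.
The 5×10 boundary matrix has rank 4 and Smith normal form diag(1,1,1,1).

∂_2: C_2 → C_1 acts by ∂[p,q,r] = [q,r] − [p,r] + [p,q]. For instance
  ∂PST = ST − PT + PS,
  ∂PQS = QS − PS + PQ.
The resulting 10×5 matrix has rank 5, and its Smith normal form has invariant factors (1,1,1,1,1).

Now H_k = ker ∂_k / im ∂_{k+1}, so:

  H_0: rank C_0 − rank ∂_1 = 5 − 4 = 1, and the invariant factors of ∂_1 are all 1, so H_0 ≅ Z.
  H_1: rank ker ∂_1 − rank ∂_2 = (10 − 4) − 5 = 1, and the invariant factors of ∂_2 are all 1, so H_1 ≅ Z.
  H_2: rank ker ∂_2 − rank ∂_3 = (5 − 5) − 0 = 0, and there is no ∂_3, so H_2 ≅ 0.

As a check, the Euler characteristic is 5 − 10 + 5 = 0, which agrees with 1 − 1 + 0 = 0.

Hence the Betti numbers are b_0 = 1, b_1 = 1, b_2 = 0.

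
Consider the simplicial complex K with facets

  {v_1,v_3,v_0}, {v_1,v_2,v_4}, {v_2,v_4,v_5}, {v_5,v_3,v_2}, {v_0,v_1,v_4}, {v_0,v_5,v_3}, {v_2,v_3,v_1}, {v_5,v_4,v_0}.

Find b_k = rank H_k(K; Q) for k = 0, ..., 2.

b_0 = 1, b_1 = 0, b_2 = 1.

K has 6 vertices, 12 edges, 8 triangles.
rank ∂_0 = 0, rank ∂_1 = 5 ⇒ b_0 = 6 − 0 − 5 = 1; all invariant factors of ∂_1 are 1 so no torsion. So H_0 = Z.
rank ∂_1 = 5, rank ∂_2 = 7 ⇒ b_1 = 12 − 5 − 7 = 0; all invariant factors of ∂_2 are 1 so no torsion. So H_1 = 0.
rank ∂_2 = 7, rank ∂_3 = 0 ⇒ b_2 = 8 − 7 − 0 = 1. So H_2 = Z.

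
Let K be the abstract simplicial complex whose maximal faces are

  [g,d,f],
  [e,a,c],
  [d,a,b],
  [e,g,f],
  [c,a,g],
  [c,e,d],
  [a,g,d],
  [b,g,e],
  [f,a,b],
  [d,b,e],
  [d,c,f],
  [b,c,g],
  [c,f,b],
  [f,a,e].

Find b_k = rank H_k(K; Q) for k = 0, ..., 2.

Order the vertices as a < b < c < d < e < f < g. Listing each simplex with vertices in this order, K has dimension 2 with simplices:

  0-simplices (7): a, b, c, d, e, f, g
  1-simplices (21): ab, ac, ad, ae, af, ag, bc, bd, be, bf, bg, cd, ce, cf, cg, de, df, dg, ef, eg, fg
  2-simplices (14): abd, abf, ace, acg, adg, aef, bcf, bcg, bde, beg, cde, cdf, dfg, efg

Hence C_0 ≅ Z^7, C_1 ≅ Z^21, C_2 ≅ Z^14.

Boundary ∂_1: C_1 → C_0 maps an edge to its endpoints' difference, ∂[p,q] = q − p. For instance
  ∂eg = g − e.
This gives a 7×21 integer matrix of rank 6; reducing to Smith normal form yields diagonal entries (1,1,1,1,1,1).

The boundary map ∂_2: C_2 → C_1 sends each 2-simplex [p,q,r] to [q,r] − [p,r] + [p,q]. For instance
  ∂cde = de − ce + cd,
  ∂bcf = cf − bf + bc.
As a 21×14 matrix over Z this has rank 13, with invariant factors (1,1,1,1,1,1,1,1,1,1,1,1,1).

Reading off H_k = ker ∂_k / im ∂_{k+1}:

  H_0: rank C_0 − rank ∂_1 = 7 − 6 = 1, and the invariant factors of ∂_1 are all 1, so H_0 ≅ Z.
  H_1: rank ker ∂_1 − rank ∂_2 = (21 − 6) − 13 = 2, and the invariant factors of ∂_2 are all 1, so H_1 ≅ Z^2.
  H_2: rank ker ∂_2 − rank ∂_3 = (14 − 13) − 0 = 1, and there is no ∂_3, so H_2 ≅ Z.

As a check, the Euler characteristic is 7 − 21 + 14 = 0, which agrees with 1 − 2 + 1 = 0.
(K is a triangulation of the torus T^2.)

Hence the Betti numbers are b_0 = 1, b_1 = 2, b_2 = 1.

b_0 = 1, b_1 = 2, b_2 = 1.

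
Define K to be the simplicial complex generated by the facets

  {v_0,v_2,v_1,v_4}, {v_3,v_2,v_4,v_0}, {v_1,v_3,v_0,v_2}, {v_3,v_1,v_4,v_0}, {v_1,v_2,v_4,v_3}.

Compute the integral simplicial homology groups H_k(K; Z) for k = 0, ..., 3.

Fix the vertex order v_0 < v_1 < v_2 < v_3 < v_4 and write every simplex with vertices in increasing order. Then dim K = 3 and the simplices of K are:

  0-simplices (5): [v_0], [v_1], [v_2], [v_3], [v_4]
  1-simplices (10): [v_0,v_1], [v_0,v_2], [v_0,v_3], [v_0,v_4], [v_1,v_2], [v_1,v_3], [v_1,v_4], [v_2,v_3], [v_2,v_4], [v_3,v_4]
  2-simplices (10): [v_0,v_1,v_2], [v_0,v_1,v_3], [v_0,v_1,v_4], [v_0,v_2,v_3], [v_0,v_2,v_4], [v_0,v_3,v_4], [v_1,v_2,v_3], [v_1,v_2,v_4], [v_1,v_3,v_4], [v_2,v_3,v_4]
  3-simplices (5): [v_0,v_1,v_2,v_3], [v_0,v_1,v_2,v_4], [v_0,v_1,v_3,v_4], [v_0,v_2,v_3,v_4], [v_1,v_2,v_3,v_4]

Hence C_0 ≅ Z^5, C_1 ≅ Z^10, C_2 ≅ Z^10, C_3 ≅ Z^5.

Boundary ∂_1: C_1 → C_0 sends each edge [p,q] (with p < q) to q − p.
The 5×10 boundary matrix has rank 4 and Smith normal form diag(1,1,1,1).

The boundary map ∂_2: C_2 → C_1 maps a triangle to the signed sum of its edges. For instance
  ∂[v_0,v_1,v_2] = [v_1,v_2] − [v_0,v_2] + [v_0,v_1],
  ∂[v_2,v_3,v_4] = [v_3,v_4] − [v_2,v_4] + [v_2,v_3].
This gives a 10×10 integer matrix of rank 6; reducing to Smith normal form yields diagonal entries (1,1,1,1,1,1).

Boundary ∂_3: C_3 → C_2 sends each 3-simplex σ to the alternating sum Σ_i (−1)^i (σ with its i-th vertex removed). For instance
  ∂[v_0,v_1,v_3,v_4] = [v_1,v_3,v_4] − [v_0,v_3,v_4] + [v_0,v_1,v_4] − [v_0,v_1,v_3],
  ∂[v_1,v_2,v_3,v_4] = [v_2,v_3,v_4] − [v_1,v_3,v_4] + [v_1,v_2,v_4] − [v_1,v_2,v_3].
As a 10×5 matrix over Z this has rank 4, with invariant factors (1,1,1,1).

Now H_k = ker ∂_k / im ∂_{k+1}, so:

  H_0: rank C_0 − rank ∂_1 = 5 − 4 = 1, and the invariant factors of ∂_1 are all 1, so H_0 ≅ Z.
  H_1: rank ker ∂_1 − rank ∂_2 = (10 − 4) − 6 = 0, and the invariant factors of ∂_2 are all 1, so H_1 ≅ 0.
  H_2: rank ker ∂_2 − rank ∂_3 = (10 − 6) − 4 = 0, and the invariant factors of ∂_3 are all 1, so H_2 ≅ 0.
  H_3: rank ker ∂_3 − rank ∂_4 = (5 − 4) − 0 = 1, and there is no ∂_4, so H_3 ≅ Z.

H_0 = Z,  H_1 = 0,  H_2 = 0,  H_3 = Z.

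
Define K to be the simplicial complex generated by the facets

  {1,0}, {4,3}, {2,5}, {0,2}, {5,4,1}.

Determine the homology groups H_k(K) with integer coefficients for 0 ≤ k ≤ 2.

Fix the vertex order 0 < 1 < 2 < 3 < 4 < 5 and write every simplex with vertices in increasing order. Then dim K = 2 and the simplices of K are:

  0-simplices (6): [0], [1], [2], [3], [4], [5]
  1-simplices (7): [0,1], [0,2], [1,4], [1,5], [2,5], [3,4], [4,5]
  2-simplices (1): [1,4,5]

Hence C_0 ≅ Z^6, C_1 ≅ Z^7, C_2 ≅ Z^1.

∂_1: C_1 → C_0 maps an edge to its endpoints' difference, ∂[p,q] = q − p.
This gives a 6×7 integer matrix of rank 5; reducing to Smith normal form yields diagonal entries (1,1,1,1,1).

Boundary ∂_2: C_2 → C_1 sends each 2-simplex [p,q,r] to [q,r] − [p,r] + [p,q]. For instance
  ∂[1,4,5] = [4,5] − [1,5] + [1,4].
The resulting 7×1 matrix has rank 1, and its Smith normal form has invariant factors (1).

Computing H_k = (kernel of ∂_k) / (image of ∂_{k+1}):

  H_0: rank C_0 − rank ∂_1 = 6 − 5 = 1, and the invariant factors of ∂_1 are all 1, so H_0 = Z.
  H_1: rank ker ∂_1 − rank ∂_2 = (7 − 5) − 1 = 1, and the invariant factors of ∂_2 are all 1, so H_1 = Z.
  H_2: rank ker ∂_2 − rank ∂_3 = (1 − 1) − 0 = 0, and there is no ∂_3, so H_2 = 0.

H_0 = Z,  H_1 = Z,  H_2 = 0.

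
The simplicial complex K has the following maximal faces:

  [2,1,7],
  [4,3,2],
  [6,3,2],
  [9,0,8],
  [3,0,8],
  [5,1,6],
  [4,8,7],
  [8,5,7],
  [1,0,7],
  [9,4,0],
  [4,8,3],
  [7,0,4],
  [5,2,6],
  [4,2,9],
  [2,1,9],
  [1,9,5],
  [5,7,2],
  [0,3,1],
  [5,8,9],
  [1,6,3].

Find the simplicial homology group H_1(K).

K has 10 vertices, 30 edges, 20 triangles.
rank ∂_1 = 9, rank ∂_2 = 20 ⇒ b_1 = 30 − 9 − 20 = 1; ∂_2 has invariant factor(s) [2] giving torsion. So H_1 ≅ Z ⊕ Z/2.

H_1 ≅ Z ⊕ Z/2.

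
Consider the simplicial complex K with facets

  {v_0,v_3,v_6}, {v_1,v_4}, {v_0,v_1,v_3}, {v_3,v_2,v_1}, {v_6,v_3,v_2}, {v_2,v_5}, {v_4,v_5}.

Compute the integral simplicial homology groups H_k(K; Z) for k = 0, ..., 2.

H_0 ≅ Z,  H_1 ≅ Z,  H_2 = 0.

We work with the vertex ordering v_0 < v_1 < v_2 < v_3 < v_4 < v_5 < v_6. The simplices of K, each written with vertices in increasing order, are:

  0-simplices (7): [v_0], [v_1], [v_2], [v_3], [v_4], [v_5], [v_6]
  1-simplices (11): [v_0,v_1], [v_0,v_3], [v_0,v_6], [v_1,v_2], [v_1,v_3], [v_1,v_4], [v_2,v_3], [v_2,v_5], [v_2,v_6], [v_3,v_6], [v_4,v_5]
  2-simplices (4): [v_0,v_1,v_3], [v_0,v_3,v_6], [v_1,v_2,v_3], [v_2,v_3,v_6]

so the chain groups are C_0 ≅ Z^7, C_1 ≅ Z^11, C_2 ≅ Z^4.

∂_1: C_1 → C_0 maps an edge to its endpoints' difference, ∂[p,q] = q − p. For instance
  ∂[v_2,v_5] = [v_5] − [v_2].
The resulting 7×11 matrix has rank 6, and its Smith normal form has invariant factors (1,1,1,1,1,1).

∂_2: C_2 → C_1 acts by ∂[p,q,r] = [q,r] − [p,r] + [p,q]. For instance
  ∂[v_2,v_3,v_6] = [v_3,v_6] − [v_2,v_6] + [v_2,v_3],
  ∂[v_0,v_3,v_6] = [v_3,v_6] − [v_0,v_6] + [v_0,v_3].
The 11×4 boundary matrix has rank 4 and Smith normal form diag(1,1,1,1).

Computing H_k = (kernel of ∂_k) / (image of ∂_{k+1}):

  H_0: rank C_0 − rank ∂_1 = 7 − 6 = 1, and the invariant factors of ∂_1 are all 1, so H_0 ≅ Z.
  H_1: rank ker ∂_1 − rank ∂_2 = (11 − 6) − 4 = 1, and the invariant factors of ∂_2 are all 1, so H_1 ≅ Z.
  H_2: rank ker ∂_2 − rank ∂_3 = (4 − 4) − 0 = 0, and there is no ∂_3, so H_2 ≅ 0.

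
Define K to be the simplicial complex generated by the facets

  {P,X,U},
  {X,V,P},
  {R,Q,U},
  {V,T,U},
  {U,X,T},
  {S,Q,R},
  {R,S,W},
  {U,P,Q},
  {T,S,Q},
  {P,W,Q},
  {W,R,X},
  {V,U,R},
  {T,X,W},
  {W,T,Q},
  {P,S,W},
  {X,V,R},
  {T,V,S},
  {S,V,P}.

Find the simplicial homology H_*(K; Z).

K has 9 vertices, 27 edges, 18 triangles.
rank ∂_0 = 0, rank ∂_1 = 8 ⇒ b_0 = 9 − 0 − 8 = 1; all invariant factors of ∂_1 are 1 so no torsion. So H_0 = Z.
rank ∂_1 = 8, rank ∂_2 = 18 ⇒ b_1 = 27 − 8 − 18 = 1; ∂_2 has invariant factor(s) [2] giving torsion. So H_1 = Z × Z/2.
rank ∂_2 = 18, rank ∂_3 = 0 ⇒ b_2 = 18 − 18 − 0 = 0. So H_2 = 0.

H_0 = Z,  H_1 = Z × Z/2,  H_2 = 0.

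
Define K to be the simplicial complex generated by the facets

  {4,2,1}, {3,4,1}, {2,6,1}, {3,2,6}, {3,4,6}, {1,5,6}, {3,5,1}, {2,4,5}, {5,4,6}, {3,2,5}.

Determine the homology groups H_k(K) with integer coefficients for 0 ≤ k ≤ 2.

H_0 = Z,  H_1 = Z_2,  H_2 = 0.

Order the vertices as 1 < 2 < 3 < 4 < 5 < 6. Listing each simplex with vertices in this order, K has dimension 2 with simplices:

  0-simplices (6): [1], [2], [3], [4], [5], [6]
  1-simplices (15): [1,2], [1,3], [1,4], [1,5], [1,6], [2,3], [2,4], [2,5], [2,6], [3,4], [3,5], [3,6], [4,5], [4,6], [5,6]
  2-simplices (10): [1,2,4], [1,2,6], [1,3,4], [1,3,5], [1,5,6], [2,3,5], [2,3,6], [2,4,5], [3,4,6], [4,5,6]

Hence C_0 ≅ Z^6, C_1 ≅ Z^15, C_2 ≅ Z^10.

The boundary map ∂_1: C_1 → C_0 sends each edge [p,q] (with p < q) to q − p. For instance
  ∂[3,6] = [6] − [3].
As a 6×15 matrix over Z this has rank 5, with invariant factors (1,1,1,1,1).

Boundary ∂_2: C_2 → C_1 acts by ∂[p,q,r] = [q,r] − [p,r] + [p,q]. For instance
  ∂[1,2,4] = [2,4] − [1,4] + [1,2],
  ∂[4,5,6] = [5,6] − [4,6] + [4,5].
This gives a 15×10 integer matrix of rank 10; reducing to Smith normal form yields diagonal entries (1,1,1,1,1,1,1,1,1,2).

Reading off H_k = ker ∂_k / im ∂_{k+1}:

  H_0: rank C_0 − rank ∂_1 = 6 − 5 = 1, and the invariant factors of ∂_1 are all 1, so H_0 = Z.
  H_1: rank ker ∂_1 − rank ∂_2 = (15 − 5) − 10 = 0, and ∂_2 has invariant factor 2 > 1, so H_1 = Z_2.
  H_2: rank ker ∂_2 − rank ∂_3 = (10 − 10) − 0 = 0, and there is no ∂_3, so H_2 = 0.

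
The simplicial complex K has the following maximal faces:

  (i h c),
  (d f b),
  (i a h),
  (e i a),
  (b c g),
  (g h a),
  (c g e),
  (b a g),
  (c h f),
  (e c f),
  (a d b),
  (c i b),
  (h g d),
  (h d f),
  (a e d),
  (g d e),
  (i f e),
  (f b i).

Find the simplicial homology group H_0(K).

H_0 ≅ Z.

Take the total order a < b < c < d < e < f < g < h < i on the vertex set. Then K (dimension 2) consists of the simplices:

  0-simplices (9): a, b, c, d, e, f, g, h, i
  1-simplices (27): ab, ad, ae, ag, ah, ai, bc, bd, bf, bg, bi, ce, cf, cg, ch, ci, de, df, dg, dh, ef, eg, ei, fh, fi, gh, hi
  2-simplices (18): abd, abg, ade, aei, agh, ahi, bcg, bci, bdf, bfi, cef, ceg, cfh, chi, deg, dfh, dgh, efi

so the chain groups are C_0 ≅ Z^9, C_1 ≅ Z^27, C_2 ≅ Z^18.

Boundary ∂_1: C_1 → C_0 is given by ∂[p,q] = [q] − [p]. For instance
  ∂ai = i − a.
As a 9×27 matrix over Z this has rank 8, with invariant factors (1,1,1,1,1,1,1,1).

Boundary ∂_2: C_2 → C_1 acts by ∂[p,q,r] = [q,r] − [p,r] + [p,q]. For instance
  ∂bci = ci − bi + bc,
  ∂agh = gh − ah + ag.
The 27×18 boundary matrix has rank 18 and Smith normal form diag(1,1,1,1,1,1,1,1,1,1,1,1,1,1,1,1,1,2).

Computing H_k = (kernel of ∂_k) / (image of ∂_{k+1}):

  H_0: rank C_0 − rank ∂_1 = 9 − 8 = 1, and the invariant factors of ∂_1 are all 1, so H_0 ≅ Z.

(K is a triangulation of the Klein bottle.)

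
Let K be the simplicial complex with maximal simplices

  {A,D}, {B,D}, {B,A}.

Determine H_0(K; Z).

H_0 = Z.

Fix the vertex order A < B < D and write every simplex with vertices in increasing order. Then dim K = 1 and the simplices of K are:

  0-simplices (3): A, B, D
  1-simplices (3): AB, AD, BD

giving chain groups C_0 ≅ Z^3, C_1 ≅ Z^3.

Boundary ∂_1: C_1 → C_0 is given by ∂[p,q] = [q] − [p]. For instance
  ∂AB = B − A.
The 3×3 boundary matrix has rank 2 and Smith normal form diag(1,1).

Now H_k = ker ∂_k / im ∂_{k+1}, so:

  H_0: rank C_0 − rank ∂_1 = 3 − 2 = 1, and the invariant factors of ∂_1 are all 1, so H_0 = Z.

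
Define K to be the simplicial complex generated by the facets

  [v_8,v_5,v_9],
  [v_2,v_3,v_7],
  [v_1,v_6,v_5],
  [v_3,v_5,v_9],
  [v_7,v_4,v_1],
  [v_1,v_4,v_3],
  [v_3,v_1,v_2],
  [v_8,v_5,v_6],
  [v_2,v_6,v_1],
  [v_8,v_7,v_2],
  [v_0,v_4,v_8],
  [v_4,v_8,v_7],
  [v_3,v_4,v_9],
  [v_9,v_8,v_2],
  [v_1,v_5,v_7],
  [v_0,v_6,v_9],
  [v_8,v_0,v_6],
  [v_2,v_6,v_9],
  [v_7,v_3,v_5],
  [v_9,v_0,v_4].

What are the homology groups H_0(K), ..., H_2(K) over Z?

H_0 ≅ Z,  H_1 ≅ Z ⊕ Z/2Z,  H_2 = 0.

K has 10 vertices, 30 edges, 20 triangles.
rank ∂_0 = 0, rank ∂_1 = 9 ⇒ b_0 = 10 − 0 − 9 = 1; all invariant factors of ∂_1 are 1 so no torsion. So H_0 = Z.
rank ∂_1 = 9, rank ∂_2 = 20 ⇒ b_1 = 30 − 9 − 20 = 1; ∂_2 has invariant factor(s) [2] giving torsion. So H_1 = Z ⊕ Z/2Z.
rank ∂_2 = 20, rank ∂_3 = 0 ⇒ b_2 = 20 − 20 − 0 = 0. So H_2 = 0.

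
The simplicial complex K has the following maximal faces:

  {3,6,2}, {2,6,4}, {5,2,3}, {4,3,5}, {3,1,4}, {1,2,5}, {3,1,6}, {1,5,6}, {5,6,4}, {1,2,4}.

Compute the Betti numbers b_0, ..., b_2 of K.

Take the total order 1 < 2 < 3 < 4 < 5 < 6 on the vertex set. Then K (dimension 2) consists of the simplices:

  0-simplices (6): [1], [2], [3], [4], [5], [6]
  1-simplices (15): [1,2], [1,3], [1,4], [1,5], [1,6], [2,3], [2,4], [2,5], [2,6], [3,4], [3,5], [3,6], [4,5], [4,6], [5,6]
  2-simplices (10): [1,2,4], [1,2,5], [1,3,4], [1,3,6], [1,5,6], [2,3,5], [2,3,6], [2,4,6], [3,4,5], [4,5,6]

giving chain groups C_0 ≅ Z^6, C_1 ≅ Z^15, C_2 ≅ Z^10.

Boundary ∂_1: C_1 → C_0 maps an edge to its endpoints' difference, ∂[p,q] = q − p. For instance
  ∂[5,6] = [6] − [5].
The resulting 6×15 matrix has rank 5, and its Smith normal form has invariant factors (1,1,1,1,1).

Boundary ∂_2: C_2 → C_1 acts by ∂[p,q,r] = [q,r] − [p,r] + [p,q]. For instance
  ∂[2,4,6] = [4,6] − [2,6] + [2,4],
  ∂[4,5,6] = [5,6] − [4,6] + [4,5].
As a 15×10 matrix over Z this has rank 10, with invariant factors (1,1,1,1,1,1,1,1,1,2).

Reading off H_k = ker ∂_k / im ∂_{k+1}:

  H_0: rank C_0 − rank ∂_1 = 6 − 5 = 1, and the invariant factors of ∂_1 are all 1, so H_0 ≅ Z.
  H_1: rank ker ∂_1 − rank ∂_2 = (15 − 5) − 10 = 0, and ∂_2 has invariant factor 2 > 1, so H_1 ≅ Z/2.
  H_2: rank ker ∂_2 − rank ∂_3 = (10 − 10) − 0 = 0, and there is no ∂_3, so H_2 ≅ 0.

Hence the Betti numbers are b_0 = 1, b_1 = 0, b_2 = 0.

b_0 = 1, b_1 = 0, b_2 = 0.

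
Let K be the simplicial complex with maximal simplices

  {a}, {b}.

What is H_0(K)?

H_0 ≅ Z^2.

We work with the vertex ordering a < b. The simplices of K, each written with vertices in increasing order, are:

  0-simplices (2): a, b

Hence C_0 ≅ Z^2.

From H_k ≅ ker(∂_k) / im(∂_{k+1}) we obtain:

  H_0: rank C_0 − rank ∂_1 = 2 − 0 = 2, and there is no ∂_1, so H_0 = Z^2.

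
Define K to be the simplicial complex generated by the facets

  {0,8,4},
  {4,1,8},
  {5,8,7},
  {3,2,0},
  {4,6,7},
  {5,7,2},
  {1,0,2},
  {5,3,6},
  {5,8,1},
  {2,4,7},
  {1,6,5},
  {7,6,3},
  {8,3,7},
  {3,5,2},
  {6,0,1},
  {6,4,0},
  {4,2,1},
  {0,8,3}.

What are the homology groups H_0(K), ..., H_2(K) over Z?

Order the vertices as 0 < 1 < 2 < 3 < 4 < 5 < 6 < 7 < 8. Listing each simplex with vertices in this order, K has dimension 2 with simplices:

  0-simplices (9): [0], [1], [2], [3], [4], [5], [6], [7], [8]
  1-simplices (27): (27 of them)
  2-simplices (18): [0,1,2], [0,1,6], [0,2,3], [0,3,8], [0,4,6], [0,4,8], [1,2,4], [1,4,8], [1,5,6], [1,5,8], [2,3,5], [2,4,7], [2,5,7], [3,5,6], [3,6,7], [3,7,8], [4,6,7], [5,7,8]

giving chain groups C_0 ≅ Z^9, C_1 ≅ Z^27, C_2 ≅ Z^18.

Boundary ∂_1: C_1 → C_0 is given by ∂[p,q] = [q] − [p]. For instance
  ∂[1,4] = [4] − [1].
The 9×27 boundary matrix has rank 8 and Smith normal form diag(1,1,1,1,1,1,1,1).

The boundary map ∂_2: C_2 → C_1 maps a triangle to the signed sum of its edges. For instance
  ∂[1,5,8] = [5,8] − [1,8] + [1,5],
  ∂[1,4,8] = [4,8] − [1,8] + [1,4].
As a 27×18 matrix over Z this has rank 18, with invariant factors (1,1,1,1,1,1,1,1,1,1,1,1,1,1,1,1,1,2).

Reading off H_k = ker ∂_k / im ∂_{k+1}:

  H_0: rank C_0 − rank ∂_1 = 9 − 8 = 1, and the invariant factors of ∂_1 are all 1, so H_0 ≅ Z.
  H_1: rank ker ∂_1 − rank ∂_2 = (27 − 8) − 18 = 1, and ∂_2 has invariant factor 2 > 1, so H_1 ≅ Z ⊕ Z_2.
  H_2: rank ker ∂_2 − rank ∂_3 = (18 − 18) − 0 = 0, and there is no ∂_3, so H_2 ≅ 0.

(K is a triangulation of the Klein bottle.)

H_0 ≅ Z,  H_1 ≅ Z ⊕ Z_2,  H_2 = 0.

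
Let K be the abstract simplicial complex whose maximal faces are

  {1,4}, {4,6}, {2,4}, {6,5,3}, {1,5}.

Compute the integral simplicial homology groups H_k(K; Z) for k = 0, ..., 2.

Fix the vertex order 1 < 2 < 3 < 4 < 5 < 6 and write every simplex with vertices in increasing order. Then dim K = 2 and the simplices of K are:

  0-simplices (6): [1], [2], [3], [4], [5], [6]
  1-simplices (7): [1,4], [1,5], [2,4], [3,5], [3,6], [4,6], [5,6]
  2-simplices (1): [3,5,6]

giving chain groups C_0 ≅ Z^6, C_1 ≅ Z^7, C_2 ≅ Z^1.

The boundary map ∂_1: C_1 → C_0 maps an edge to its endpoints' difference, ∂[p,q] = q − p.
The resulting 6×7 matrix has rank 5, and its Smith normal form has invariant factors (1,1,1,1,1).

∂_2: C_2 → C_1 maps a triangle to the signed sum of its edges. For instance
  ∂[3,5,6] = [5,6] − [3,6] + [3,5].
As a 7×1 matrix over Z this has rank 1, with invariant factors (1).

Reading off H_k = ker ∂_k / im ∂_{k+1}:

  H_0: rank C_0 − rank ∂_1 = 6 − 5 = 1, and the invariant factors of ∂_1 are all 1, so H_0 ≅ Z.
  H_1: rank ker ∂_1 − rank ∂_2 = (7 − 5) − 1 = 1, and the invariant factors of ∂_2 are all 1, so H_1 ≅ Z.
  H_2: rank ker ∂_2 − rank ∂_3 = (1 − 1) − 0 = 0, and there is no ∂_3, so H_2 ≅ 0.

As a check, the Euler characteristic is 6 − 7 + 1 = 0, which agrees with 1 − 1 + 0 = 0.

H_0 ≅ Z,  H_1 ≅ Z,  H_2 = 0.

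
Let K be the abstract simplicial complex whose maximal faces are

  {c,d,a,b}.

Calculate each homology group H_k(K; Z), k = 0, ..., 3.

H_0 = Z,  H_1 = 0,  H_2 = 0,  H_3 = 0.

Order the vertices as a < b < c < d. Listing each simplex with vertices in this order, K has dimension 3 with simplices:

  0-simplices (4): a, b, c, d
  1-simplices (6): ab, ac, ad, bc, bd, cd
  2-simplices (4): abc, abd, acd, bcd
  3-simplices (1): abcd

giving chain groups C_0 ≅ Z^4, C_1 ≅ Z^6, C_2 ≅ Z^4, C_3 ≅ Z^1.

∂_1: C_1 → C_0 maps an edge to its endpoints' difference, ∂[p,q] = q − p.
As a 4×6 matrix over Z this has rank 3, with invariant factors (1,1,1).

∂_2: C_2 → C_1 acts by ∂[p,q,r] = [q,r] − [p,r] + [p,q]. For instance
  ∂abc = bc − ac + ab,
  ∂acd = cd − ad + ac.
As a 6×4 matrix over Z this has rank 3, with invariant factors (1,1,1).

Boundary ∂_3: C_3 → C_2 sends each 3-simplex σ to the alternating sum Σ_i (−1)^i (σ with its i-th vertex removed). For instance
  ∂abcd = bcd − acd + abd − abc.
The 4×1 boundary matrix has rank 1 and Smith normal form diag(1).

From H_k ≅ ker(∂_k) / im(∂_{k+1}) we obtain:

  H_0: rank C_0 − rank ∂_1 = 4 − 3 = 1, and the invariant factors of ∂_1 are all 1, so H_0 ≅ Z.
  H_1: rank ker ∂_1 − rank ∂_2 = (6 − 3) − 3 = 0, and the invariant factors of ∂_2 are all 1, so H_1 ≅ 0.
  H_2: rank ker ∂_2 − rank ∂_3 = (4 − 3) − 1 = 0, and the invariant factors of ∂_3 are all 1, so H_2 ≅ 0.
  H_3: rank ker ∂_3 − rank ∂_4 = (1 − 1) − 0 = 0, and there is no ∂_4, so H_3 ≅ 0.

(K is a triangulation of the 3-simplex.)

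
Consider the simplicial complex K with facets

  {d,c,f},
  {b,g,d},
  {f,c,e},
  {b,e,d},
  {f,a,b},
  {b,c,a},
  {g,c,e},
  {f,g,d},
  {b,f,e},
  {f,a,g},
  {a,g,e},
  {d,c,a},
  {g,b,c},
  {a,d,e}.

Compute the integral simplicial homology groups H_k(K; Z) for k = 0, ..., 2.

H_0 ≅ Z,  H_1 ≅ Z^2,  H_2 ≅ Z.

Order the vertices as a < b < c < d < e < f < g. Listing each simplex with vertices in this order, K has dimension 2 with simplices:

  0-simplices (7): a, b, c, d, e, f, g
  1-simplices (21): ab, ac, ad, ae, af, ag, bc, bd, be, bf, bg, cd, ce, cf, cg, de, df, dg, ef, eg, fg
  2-simplices (14): abc, abf, acd, ade, aeg, afg, bcg, bde, bdg, bef, cdf, cef, ceg, dfg

so the chain groups are C_0 ≅ Z^7, C_1 ≅ Z^21, C_2 ≅ Z^14.

The boundary map ∂_1: C_1 → C_0 is given by ∂[p,q] = [q] − [p]. For instance
  ∂be = e − b.
This gives a 7×21 integer matrix of rank 6; reducing to Smith normal form yields diagonal entries (1,1,1,1,1,1).

The boundary map ∂_2: C_2 → C_1 maps a triangle to the signed sum of its edges. For instance
  ∂afg = fg − ag + af,
  ∂bcg = cg − bg + bc.
This gives a 21×14 integer matrix of rank 13; reducing to Smith normal form yields diagonal entries (1,1,1,1,1,1,1,1,1,1,1,1,1).

From H_k ≅ ker(∂_k) / im(∂_{k+1}) we obtain:

  H_0: rank C_0 − rank ∂_1 = 7 − 6 = 1, and the invariant factors of ∂_1 are all 1, so H_0 ≅ Z.
  H_1: rank ker ∂_1 − rank ∂_2 = (21 − 6) − 13 = 2, and the invariant factors of ∂_2 are all 1, so H_1 ≅ Z^2.
  H_2: rank ker ∂_2 − rank ∂_3 = (14 − 13) − 0 = 1, and there is no ∂_3, so H_2 ≅ Z.

(K is a triangulation of the torus T^2.)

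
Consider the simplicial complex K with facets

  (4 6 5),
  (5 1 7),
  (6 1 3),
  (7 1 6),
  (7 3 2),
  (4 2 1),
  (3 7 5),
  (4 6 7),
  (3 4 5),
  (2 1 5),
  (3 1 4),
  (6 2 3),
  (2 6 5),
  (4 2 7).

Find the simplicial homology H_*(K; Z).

H_0 = Z,  H_1 = Z^2,  H_2 = Z.

K has 7 vertices, 21 edges, 14 triangles.
rank ∂_0 = 0, rank ∂_1 = 6 ⇒ b_0 = 7 − 0 − 6 = 1; all invariant factors of ∂_1 are 1 so no torsion. So H_0 ≅ Z.
rank ∂_1 = 6, rank ∂_2 = 13 ⇒ b_1 = 21 − 6 − 13 = 2; all invariant factors of ∂_2 are 1 so no torsion. So H_1 ≅ Z^2.
rank ∂_2 = 13, rank ∂_3 = 0 ⇒ b_2 = 14 − 13 − 0 = 1. So H_2 ≅ Z.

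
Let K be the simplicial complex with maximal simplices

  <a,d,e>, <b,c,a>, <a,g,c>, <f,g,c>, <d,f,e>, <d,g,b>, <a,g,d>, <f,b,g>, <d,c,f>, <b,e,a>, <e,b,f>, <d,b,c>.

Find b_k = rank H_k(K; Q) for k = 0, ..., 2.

b_0 = 1, b_1 = 0, b_2 = 0.

We work with the vertex ordering a < b < c < d < e < f < g. The simplices of K, each written with vertices in increasing order, are:

  0-simplices (7): a, b, c, d, e, f, g
  1-simplices (18): ab, ac, ad, ae, ag, bc, bd, be, bf, bg, cd, cf, cg, de, df, dg, ef, fg
  2-simplices (12): abc, abe, acg, ade, adg, bcd, bdg, bef, bfg, cdf, cfg, def

giving chain groups C_0 ≅ Z^7, C_1 ≅ Z^18, C_2 ≅ Z^12.

∂_1: C_1 → C_0 sends each edge [p,q] (with p < q) to q − p.
The 7×18 boundary matrix has rank 6 and Smith normal form diag(1,1,1,1,1,1).

∂_2: C_2 → C_1 sends each 2-simplex [p,q,r] to [q,r] − [p,r] + [p,q]. For instance
  ∂abc = bc − ac + ab,
  ∂abe = be − ae + ab.
The 18×12 boundary matrix has rank 12 and Smith normal form diag(1,1,1,1,1,1,1,1,1,1,1,2).

From H_k ≅ ker(∂_k) / im(∂_{k+1}) we obtain:

  H_0: rank C_0 − rank ∂_1 = 7 − 6 = 1, and the invariant factors of ∂_1 are all 1, so H_0 ≅ Z.
  H_1: rank ker ∂_1 − rank ∂_2 = (18 − 6) − 12 = 0, and ∂_2 has invariant factor 2 > 1, so H_1 ≅ Z/2Z.
  H_2: rank ker ∂_2 − rank ∂_3 = (12 − 12) − 0 = 0, and there is no ∂_3, so H_2 ≅ 0.

As a check, the Euler characteristic is 7 − 18 + 12 = 1, which agrees with 1 − 0 + 0 = 1.
(K is a triangulation of the real projective plane RP^2.)

Hence the Betti numbers are b_0 = 1, b_1 = 0, b_2 = 0.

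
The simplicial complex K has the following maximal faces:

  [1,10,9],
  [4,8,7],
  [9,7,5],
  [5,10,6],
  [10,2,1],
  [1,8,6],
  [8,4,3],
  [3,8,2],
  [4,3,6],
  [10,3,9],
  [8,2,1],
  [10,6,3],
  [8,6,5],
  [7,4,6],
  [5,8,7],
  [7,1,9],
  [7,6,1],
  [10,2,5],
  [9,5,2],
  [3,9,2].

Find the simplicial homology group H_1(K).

H_1 ≅ Z ⊕ Z/2Z.

Take the total order 1 < 2 < 3 < 4 < 5 < 6 < 7 < 8 < 9 < 10 on the vertex set. Then K (dimension 2) consists of the simplices:

  0-simplices (10): [1], [2], [3], [4], [5], [6], [7], [8], [9], [10]
  1-simplices (30): (30 of them)
  2-simplices (20): (20 of them)

so the chain groups are C_0 ≅ Z^10, C_1 ≅ Z^30, C_2 ≅ Z^20.

The boundary map ∂_1: C_1 → C_0 maps an edge to its endpoints' difference, ∂[p,q] = q − p. For instance
  ∂[5,6] = [6] − [5].
The resulting 10×30 matrix has rank 9, and its Smith normal form has invariant factors (1,1,1,1,1,1,1,1,1).

∂_2: C_2 → C_1 acts by ∂[p,q,r] = [q,r] − [p,r] + [p,q]. For instance
  ∂[4,7,8] = [7,8] − [4,8] + [4,7],
  ∂[1,6,8] = [6,8] − [1,8] + [1,6].
This gives a 30×20 integer matrix of rank 20; reducing to Smith normal form yields diagonal entries (1,1,1,1,1,1,1,1,1,1,1,1,1,1,1,1,1,1,1,2).

Reading off H_k = ker ∂_k / im ∂_{k+1}:

  H_1: rank ker ∂_1 − rank ∂_2 = (30 − 9) − 20 = 1, and ∂_2 has invariant factor 2 > 1, so H_1 ≅ Z ⊕ Z/2Z.

(K is a triangulation of the Klein bottle.)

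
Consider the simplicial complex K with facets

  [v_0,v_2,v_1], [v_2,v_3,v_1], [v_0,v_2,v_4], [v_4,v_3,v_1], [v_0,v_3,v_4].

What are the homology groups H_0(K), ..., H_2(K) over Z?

H_0 ≅ Z,  H_1 ≅ Z,  H_2 = 0.

Fix the vertex order v_0 < v_1 < v_2 < v_3 < v_4 and write every simplex with vertices in increasing order. Then dim K = 2 and the simplices of K are:

  0-simplices (5): [v_0], [v_1], [v_2], [v_3], [v_4]
  1-simplices (10): [v_0,v_1], [v_0,v_2], [v_0,v_3], [v_0,v_4], [v_1,v_2], [v_1,v_3], [v_1,v_4], [v_2,v_3], [v_2,v_4], [v_3,v_4]
  2-simplices (5): [v_0,v_1,v_2], [v_0,v_2,v_4], [v_0,v_3,v_4], [v_1,v_2,v_3], [v_1,v_3,v_4]

Hence C_0 ≅ Z^5, C_1 ≅ Z^10, C_2 ≅ Z^5.

Boundary ∂_1: C_1 → C_0 is given by ∂[p,q] = [q] − [p]. For instance
  ∂[v_1,v_2] = [v_2] − [v_1].
The 5×10 boundary matrix has rank 4 and Smith normal form diag(1,1,1,1).

∂_2: C_2 → C_1 sends each 2-simplex [p,q,r] to [q,r] − [p,r] + [p,q]. For instance
  ∂[v_0,v_3,v_4] = [v_3,v_4] − [v_0,v_4] + [v_0,v_3],
  ∂[v_1,v_3,v_4] = [v_3,v_4] − [v_1,v_4] + [v_1,v_3].
The 10×5 boundary matrix has rank 5 and Smith normal form diag(1,1,1,1,1).

Now H_k = ker ∂_k / im ∂_{k+1}, so:

  H_0: rank C_0 − rank ∂_1 = 5 − 4 = 1, and the invariant factors of ∂_1 are all 1, so H_0 = Z.
  H_1: rank ker ∂_1 − rank ∂_2 = (10 − 4) − 5 = 1, and the invariant factors of ∂_2 are all 1, so H_1 = Z.
  H_2: rank ker ∂_2 − rank ∂_3 = (5 − 5) − 0 = 0, and there is no ∂_3, so H_2 = 0.

(K is a triangulation of the Möbius band.)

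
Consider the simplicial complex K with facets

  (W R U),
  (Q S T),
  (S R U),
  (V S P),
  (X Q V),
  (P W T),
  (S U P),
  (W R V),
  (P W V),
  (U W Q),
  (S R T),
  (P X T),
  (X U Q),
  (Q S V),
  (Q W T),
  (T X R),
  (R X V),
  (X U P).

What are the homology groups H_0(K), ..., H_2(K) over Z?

We work with the vertex ordering P < Q < R < S < T < U < V < W < X. The simplices of K, each written with vertices in increasing order, are:

  0-simplices (9): P, Q, R, S, T, U, V, W, X
  1-simplices (27): PS, PT, PU, PV, PW, PX, QS, QT, QU, QV, QW, QX, RS, RT, RU, RV, RW, RX, ST, SU, SV, TW, TX, UW, UX, VW, VX
  2-simplices (18): PSU, PSV, PTW, PTX, PUX, PVW, QST, QSV, QTW, QUW, QUX, QVX, RST, RSU, RTX, RUW, RVW, RVX

so the chain groups are C_0 ≅ Z^9, C_1 ≅ Z^27, C_2 ≅ Z^18.

Boundary ∂_1: C_1 → C_0 maps an edge to its endpoints' difference, ∂[p,q] = q − p. For instance
  ∂SU = U − S.
As a 9×27 matrix over Z this has rank 8, with invariant factors (1,1,1,1,1,1,1,1).

∂_2: C_2 → C_1 sends each 2-simplex [p,q,r] to [q,r] − [p,r] + [p,q]. For instance
  ∂PUX = UX − PX + PU,
  ∂PSU = SU − PU + PS.
The 27×18 boundary matrix has rank 17 and Smith normal form diag(1,1,1,1,1,1,1,1,1,1,1,1,1,1,1,1,1).

Now H_k = ker ∂_k / im ∂_{k+1}, so:

  H_0: rank C_0 − rank ∂_1 = 9 − 8 = 1, and the invariant factors of ∂_1 are all 1, so H_0 ≅ Z.
  H_1: rank ker ∂_1 − rank ∂_2 = (27 − 8) − 17 = 2, and the invariant factors of ∂_2 are all 1, so H_1 ≅ Z^2.
  H_2: rank ker ∂_2 − rank ∂_3 = (18 − 17) − 0 = 1, and there is no ∂_3, so H_2 ≅ Z.

(K is a triangulation of the torus T^2.)

H_0 ≅ Z,  H_1 ≅ Z^2,  H_2 ≅ Z.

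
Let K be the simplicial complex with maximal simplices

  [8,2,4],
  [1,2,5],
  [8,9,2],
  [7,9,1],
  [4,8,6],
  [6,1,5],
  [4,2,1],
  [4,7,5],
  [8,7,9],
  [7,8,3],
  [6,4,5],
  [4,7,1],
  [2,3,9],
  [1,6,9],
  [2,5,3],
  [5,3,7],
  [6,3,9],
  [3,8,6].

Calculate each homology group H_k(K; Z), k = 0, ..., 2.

H_0 = Z,  H_1 = Z ⊕ Z/2,  H_2 = 0.

K has 9 vertices, 27 edges, 18 triangles.
rank ∂_0 = 0, rank ∂_1 = 8 ⇒ b_0 = 9 − 0 − 8 = 1; all invariant factors of ∂_1 are 1 so no torsion. So H_0 ≅ Z.
rank ∂_1 = 8, rank ∂_2 = 18 ⇒ b_1 = 27 − 8 − 18 = 1; ∂_2 has invariant factor(s) [2] giving torsion. So H_1 ≅ Z ⊕ Z/2.
rank ∂_2 = 18, rank ∂_3 = 0 ⇒ b_2 = 18 − 18 − 0 = 0. So H_2 ≅ 0.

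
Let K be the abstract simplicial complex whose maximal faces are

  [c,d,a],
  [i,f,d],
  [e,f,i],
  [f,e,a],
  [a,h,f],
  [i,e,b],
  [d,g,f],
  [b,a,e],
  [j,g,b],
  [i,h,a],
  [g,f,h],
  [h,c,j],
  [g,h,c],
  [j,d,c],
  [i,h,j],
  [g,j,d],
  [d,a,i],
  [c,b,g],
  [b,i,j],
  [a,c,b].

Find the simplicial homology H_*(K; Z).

Take the total order a < b < c < d < e < f < g < h < i < j on the vertex set. Then K (dimension 2) consists of the simplices:

  0-simplices (10): a, b, c, d, e, f, g, h, i, j
  1-simplices (30): ab, ac, ad, ae, af, ah, ai, bc, be, bg, bi, bj, cd, cg, ch, cj, df, dg, di, dj, ef, ei, fg, fh, fi, gh, gj, hi, hj, ij
  2-simplices (20): abc, abe, acd, adi, aef, afh, ahi, bcg, bei, bgj, bij, cdj, cgh, chj, dfg, dfi, dgj, efi, fgh, hij

Hence C_0 ≅ Z^10, C_1 ≅ Z^30, C_2 ≅ Z^20.

Boundary ∂_1: C_1 → C_0 is given by ∂[p,q] = [q] − [p].
This gives a 10×30 integer matrix of rank 9; reducing to Smith normal form yields diagonal entries (1,1,1,1,1,1,1,1,1).

The boundary map ∂_2: C_2 → C_1 acts by ∂[p,q,r] = [q,r] − [p,r] + [p,q]. For instance
  ∂bgj = gj − bj + bg,
  ∂bei = ei − bi + be.
The resulting 30×20 matrix has rank 20, and its Smith normal form has invariant factors (1,1,1,1,1,1,1,1,1,1,1,1,1,1,1,1,1,1,1,2).

Now H_k = ker ∂_k / im ∂_{k+1}, so:

  H_0: rank C_0 − rank ∂_1 = 10 − 9 = 1, and the invariant factors of ∂_1 are all 1, so H_0 = Z.
  H_1: rank ker ∂_1 − rank ∂_2 = (30 − 9) − 20 = 1, and ∂_2 has invariant factor 2 > 1, so H_1 = Z × Z/2.
  H_2: rank ker ∂_2 − rank ∂_3 = (20 − 20) − 0 = 0, and there is no ∂_3, so H_2 = 0.

As a check, the Euler characteristic is 10 − 30 + 20 = 0, which agrees with 1 − 1 + 0 = 0.

H_0 = Z,  H_1 = Z × Z/2,  H_2 = 0.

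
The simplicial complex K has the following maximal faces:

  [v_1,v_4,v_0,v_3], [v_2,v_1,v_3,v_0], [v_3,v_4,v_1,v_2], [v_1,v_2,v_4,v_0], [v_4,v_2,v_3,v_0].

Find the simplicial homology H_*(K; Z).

Take the total order v_0 < v_1 < v_2 < v_3 < v_4 on the vertex set. Then K (dimension 3) consists of the simplices:

  0-simplices (5): [v_0], [v_1], [v_2], [v_3], [v_4]
  1-simplices (10): [v_0,v_1], [v_0,v_2], [v_0,v_3], [v_0,v_4], [v_1,v_2], [v_1,v_3], [v_1,v_4], [v_2,v_3], [v_2,v_4], [v_3,v_4]
  2-simplices (10): [v_0,v_1,v_2], [v_0,v_1,v_3], [v_0,v_1,v_4], [v_0,v_2,v_3], [v_0,v_2,v_4], [v_0,v_3,v_4], [v_1,v_2,v_3], [v_1,v_2,v_4], [v_1,v_3,v_4], [v_2,v_3,v_4]
  3-simplices (5): [v_0,v_1,v_2,v_3], [v_0,v_1,v_2,v_4], [v_0,v_1,v_3,v_4], [v_0,v_2,v_3,v_4], [v_1,v_2,v_3,v_4]

so the chain groups are C_0 ≅ Z^5, C_1 ≅ Z^10, C_2 ≅ Z^10, C_3 ≅ Z^5.

Boundary ∂_1: C_1 → C_0 maps an edge to its endpoints' difference, ∂[p,q] = q − p. For instance
  ∂[v_1,v_4] = [v_4] − [v_1].
As a 5×10 matrix over Z this has rank 4, with invariant factors (1,1,1,1).

The boundary map ∂_2: C_2 → C_1 acts by ∂[p,q,r] = [q,r] − [p,r] + [p,q]. For instance
  ∂[v_0,v_3,v_4] = [v_3,v_4] − [v_0,v_4] + [v_0,v_3],
  ∂[v_1,v_2,v_4] = [v_2,v_4] − [v_1,v_4] + [v_1,v_2].
As a 10×10 matrix over Z this has rank 6, with invariant factors (1,1,1,1,1,1).

∂_3: C_3 → C_2 sends each 3-simplex σ to the alternating sum Σ_i (−1)^i (σ with its i-th vertex removed). For instance
  ∂[v_1,v_2,v_3,v_4] = [v_2,v_3,v_4] − [v_1,v_3,v_4] + [v_1,v_2,v_4] − [v_1,v_2,v_3],
  ∂[v_0,v_2,v_3,v_4] = [v_2,v_3,v_4] − [v_0,v_3,v_4] + [v_0,v_2,v_4] − [v_0,v_2,v_3].
As a 10×5 matrix over Z this has rank 4, with invariant factors (1,1,1,1).

Computing H_k = (kernel of ∂_k) / (image of ∂_{k+1}):

  H_0: rank C_0 − rank ∂_1 = 5 − 4 = 1, and the invariant factors of ∂_1 are all 1, so H_0 = Z.
  H_1: rank ker ∂_1 − rank ∂_2 = (10 − 4) − 6 = 0, and the invariant factors of ∂_2 are all 1, so H_1 = 0.
  H_2: rank ker ∂_2 − rank ∂_3 = (10 − 6) − 4 = 0, and the invariant factors of ∂_3 are all 1, so H_2 = 0.
  H_3: rank ker ∂_3 − rank ∂_4 = (5 − 4) − 0 = 1, and there is no ∂_4, so H_3 = Z.

(K is a triangulation of the 3-sphere S^3.)

H_0 ≅ Z,  H_1 = 0,  H_2 = 0,  H_3 ≅ Z.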